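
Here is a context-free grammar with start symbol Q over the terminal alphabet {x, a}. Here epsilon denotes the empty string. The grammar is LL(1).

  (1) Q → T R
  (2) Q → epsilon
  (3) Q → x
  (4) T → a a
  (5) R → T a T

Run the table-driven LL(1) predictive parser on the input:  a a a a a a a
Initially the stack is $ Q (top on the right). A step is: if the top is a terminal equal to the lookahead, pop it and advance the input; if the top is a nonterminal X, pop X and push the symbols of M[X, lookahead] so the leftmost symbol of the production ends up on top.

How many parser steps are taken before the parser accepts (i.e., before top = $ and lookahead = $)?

12

      Stack      Input            Action
   1  $ Q        a a a a a a a $  expand Q → T R
   2  $ R T      a a a a a a a $  expand T → a a
   3  $ R a a    a a a a a a a $  match a
   4  $ R a      a a a a a a $    match a
   5  $ R        a a a a a $      expand R → T a T
   6  $ T a T    a a a a a $      expand T → a a
   7  $ T a a a  a a a a a $      match a
   8  $ T a a    a a a a $        match a
   9  $ T a      a a a $          match a
  10  $ T        a a $            expand T → a a
  11  $ a a      a a $            match a
  12  $ a        a $              match a
Accept reached after 12 steps.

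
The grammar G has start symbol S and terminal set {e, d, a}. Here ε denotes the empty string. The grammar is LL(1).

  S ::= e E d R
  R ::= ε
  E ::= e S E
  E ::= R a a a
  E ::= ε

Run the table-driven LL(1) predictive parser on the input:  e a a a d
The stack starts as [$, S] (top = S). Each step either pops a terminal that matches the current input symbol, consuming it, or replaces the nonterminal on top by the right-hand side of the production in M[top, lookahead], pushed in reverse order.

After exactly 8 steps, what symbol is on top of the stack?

R

step 1: stack=$ S  input=e a a a d $  — expand S ::= e E d R
step 2: stack=$ R d E e  input=e a a a d $  — match e
step 3: stack=$ R d E  input=a a a d $  — expand E ::= R a a a
step 4: stack=$ R d a a a R  input=a a a d $  — expand R ::= ε
step 5: stack=$ R d a a a  input=a a a d $  — match a
step 6: stack=$ R d a a  input=a a d $  — match a
step 7: stack=$ R d a  input=a d $  — match a
step 8: stack=$ R d  input=d $  — match d
Stack after step 8: $ R (top = R).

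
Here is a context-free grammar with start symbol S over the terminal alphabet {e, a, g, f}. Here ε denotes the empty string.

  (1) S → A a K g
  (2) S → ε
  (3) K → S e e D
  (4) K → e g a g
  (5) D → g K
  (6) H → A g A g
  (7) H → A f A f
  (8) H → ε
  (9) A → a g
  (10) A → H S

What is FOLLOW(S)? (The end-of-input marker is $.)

{$, a, e, f, g}

FIRST(D) = {g}
FIRST(S) = {ε, a, f, g}  (via A a K g)
FIRST(K) = {a, e, f, g}  (via S e e D)
FIRST(H) = {ε, a, f, g}  (via A g A g, A f A f)
FIRST(A) = {ε, a, f, g}  (via H S)
FOLLOW(S) includes $ since S is the start symbol.
FOLLOW(A): in S→A a K g, A is followed by a K g with FIRST {a}; in H→A g A g (occurrence 1), A is followed by g A g with FIRST {g}; in H→A g A g (occurrence 2), A is followed by g with FIRST {g}; in H→A f A f (occurrence 1), A is followed by f A f with FIRST {f}; in H→A f A f (occurrence 2), A is followed by f with FIRST {f}. Thus FOLLOW(A) = {a, f, g}.
FOLLOW(S): in K→S e e D, S is followed by e e D with FIRST {e}; in A→H S, the suffix after S is empty, so FOLLOW(S) ⊇ FOLLOW(A) = {a, f, g}. Thus FOLLOW(S) = {$, a, e, f, g}.
FOLLOW(H): in A→H S, H is followed by S with FIRST {ε, a, f, g}; in A→H S, the suffix after H is nullable, so FOLLOW(H) ⊇ FOLLOW(A) = {a, f, g}. Thus FOLLOW(H) = {a, f, g}.
FOLLOW(K): in S→A a K g, K is followed by g with FIRST {g}; in D→g K, the suffix after K is empty, so FOLLOW(K) ⊇ FOLLOW(D) = {g}. Thus FOLLOW(K) = {g}.
FOLLOW(D): in K→S e e D, the suffix after D is empty, so FOLLOW(D) ⊇ FOLLOW(K) = {g}. Thus FOLLOW(D) = {g}.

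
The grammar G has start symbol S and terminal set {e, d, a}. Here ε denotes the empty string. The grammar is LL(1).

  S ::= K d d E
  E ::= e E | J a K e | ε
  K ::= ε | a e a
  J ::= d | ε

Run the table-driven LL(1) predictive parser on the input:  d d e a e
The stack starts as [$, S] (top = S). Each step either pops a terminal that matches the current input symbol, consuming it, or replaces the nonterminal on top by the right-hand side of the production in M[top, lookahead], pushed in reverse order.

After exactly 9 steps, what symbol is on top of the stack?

step 1: stack=$ S  input=d d e a e $  — expand S ::= K d d E
step 2: stack=$ E d d K  input=d d e a e $  — expand K ::= ε
step 3: stack=$ E d d  input=d d e a e $  — match d
step 4: stack=$ E d  input=d e a e $  — match d
step 5: stack=$ E  input=e a e $  — expand E ::= e E
step 6: stack=$ E e  input=e a e $  — match e
step 7: stack=$ E  input=a e $  — expand E ::= J a K e
step 8: stack=$ e K a J  input=a e $  — expand J ::= ε
step 9: stack=$ e K a  input=a e $  — match a
Stack after step 9: $ e K (top = K).

K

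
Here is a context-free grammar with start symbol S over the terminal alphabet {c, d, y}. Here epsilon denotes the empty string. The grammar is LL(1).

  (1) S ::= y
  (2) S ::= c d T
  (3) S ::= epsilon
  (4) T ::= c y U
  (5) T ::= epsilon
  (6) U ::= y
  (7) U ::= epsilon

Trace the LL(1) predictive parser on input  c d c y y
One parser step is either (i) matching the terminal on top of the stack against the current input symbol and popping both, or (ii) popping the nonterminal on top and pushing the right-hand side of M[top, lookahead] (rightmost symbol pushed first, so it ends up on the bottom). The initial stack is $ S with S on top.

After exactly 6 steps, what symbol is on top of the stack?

step 1: stack=$ S  input=c d c y y $  — expand S ::= c d T
step 2: stack=$ T d c  input=c d c y y $  — match c
step 3: stack=$ T d  input=d c y y $  — match d
step 4: stack=$ T  input=c y y $  — expand T ::= c y U
step 5: stack=$ U y c  input=c y y $  — match c
step 6: stack=$ U y  input=y y $  — match y
Stack after step 6: $ U (top = U).

U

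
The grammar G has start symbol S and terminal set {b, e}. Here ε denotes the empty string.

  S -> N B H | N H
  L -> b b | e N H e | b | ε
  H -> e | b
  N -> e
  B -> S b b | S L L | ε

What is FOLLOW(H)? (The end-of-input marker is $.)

{$, b, e}

FIRST(L) = {ε, b, e}
FIRST(H) = {b, e}
FIRST(N) = {e}
FIRST(S) = {e}  (via N B H, N H)
FIRST(B) = {ε, e}  (via S b b, S L L)
FOLLOW(S) includes $ since S is the start symbol.
FOLLOW(N): in S->N B H, N is followed by B H with FIRST {b, e}; in S->N H, N is followed by H with FIRST {b, e}; in L->e N H e, N is followed by H e with FIRST {b, e}. Thus FOLLOW(N) = {b, e}.
FOLLOW(B): in S->N B H, B is followed by H with FIRST {b, e}. Thus FOLLOW(B) = {b, e}.
FOLLOW(S): in B->S b b, S is followed by b b with FIRST {b}; in B->S L L, S is followed by L L with FIRST {ε, b, e}; in B->S L L, the suffix after S is nullable, so FOLLOW(S) ⊇ FOLLOW(B) = {b, e}. Thus FOLLOW(S) = {$, b, e}.
FOLLOW(L): in B->S L L (occurrence 1), L is followed by L with FIRST {ε, b, e}; in B->S L L (occurrence 1), the suffix after L is nullable, so FOLLOW(L) ⊇ FOLLOW(B) = {b, e}; in B->S L L (occurrence 2), the suffix after L is empty, so FOLLOW(L) ⊇ FOLLOW(B) = {b, e}. Thus FOLLOW(L) = {b, e}.
FOLLOW(H): in S->N B H, the suffix after H is empty, so FOLLOW(H) ⊇ FOLLOW(S) = {$, b, e}; in S->N H, the suffix after H is empty, so FOLLOW(H) ⊇ FOLLOW(S) = {$, b, e}; in L->e N H e, H is followed by e with FIRST {e}. Thus FOLLOW(H) = {$, b, e}.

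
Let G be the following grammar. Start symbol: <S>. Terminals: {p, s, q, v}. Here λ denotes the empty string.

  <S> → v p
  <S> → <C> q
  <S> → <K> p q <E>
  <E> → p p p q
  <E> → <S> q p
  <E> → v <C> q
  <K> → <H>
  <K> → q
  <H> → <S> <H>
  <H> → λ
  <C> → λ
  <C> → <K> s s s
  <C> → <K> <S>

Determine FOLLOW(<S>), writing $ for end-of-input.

{$, p, q, s, v}

FIRST(<S>) = {p, q, s, v}  (via <C> q, <K> p q <E>)
FIRST(<E>) = {p, q, s, v}  (via <S> q p)
FIRST(<H>) = {λ, p, q, s, v}  (via <S> <H>)
FIRST(<K>) = {λ, p, q, s, v}  (via <H>)
FIRST(<C>) = {λ, p, q, s, v}  (via <K> s s s, <K> <S>)
FOLLOW(<S>) includes $ since <S> is the start symbol.
FOLLOW(<K>): in <S>→<K> p q <E>, <K> is followed by p q <E> with FIRST {p}; in <C>→<K> s s s, <K> is followed by s s s with FIRST {s}; in <C>→<K> <S>, <K> is followed by <S> with FIRST {p, q, s, v}. Thus FOLLOW(<K>) = {p, q, s, v}.
FOLLOW(<H>): in <K>→<H>, the suffix after <H> is empty, so FOLLOW(<H>) ⊇ FOLLOW(<K>) = {p, q, s, v}; in <H>→<S> <H>, the suffix after <H> is empty (adds nothing new). Thus FOLLOW(<H>) = {p, q, s, v}.
FOLLOW(<C>): in <S>→<C> q, <C> is followed by q with FIRST {q}; in <E>→v <C> q, <C> is followed by q with FIRST {q}. Thus FOLLOW(<C>) = {q}.
FOLLOW(<S>): in <E>→<S> q p, <S> is followed by q p with FIRST {q}; in <H>→<S> <H>, <S> is followed by <H> with FIRST {λ, p, q, s, v}; in <H>→<S> <H>, the suffix after <S> is nullable, so FOLLOW(<S>) ⊇ FOLLOW(<H>) = {p, q, s, v}; in <C>→<K> <S>, the suffix after <S> is empty, so FOLLOW(<S>) ⊇ FOLLOW(<C>) = {q}. Thus FOLLOW(<S>) = {$, p, q, s, v}.
FOLLOW(<E>): in <S>→<K> p q <E>, the suffix after <E> is empty, so FOLLOW(<E>) ⊇ FOLLOW(<S>) = {$, p, q, s, v}. Thus FOLLOW(<E>) = {$, p, q, s, v}.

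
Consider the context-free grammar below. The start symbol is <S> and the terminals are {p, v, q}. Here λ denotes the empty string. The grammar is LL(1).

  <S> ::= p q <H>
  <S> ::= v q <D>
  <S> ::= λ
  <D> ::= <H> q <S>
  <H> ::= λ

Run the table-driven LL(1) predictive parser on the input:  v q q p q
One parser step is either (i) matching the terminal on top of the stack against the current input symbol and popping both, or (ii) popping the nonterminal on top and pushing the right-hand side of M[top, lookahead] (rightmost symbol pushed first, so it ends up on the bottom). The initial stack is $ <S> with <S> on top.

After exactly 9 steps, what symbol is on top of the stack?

step 1: stack=$ <S>  input=v q q p q $  — expand <S> ::= v q <D>
step 2: stack=$ <D> q v  input=v q q p q $  — match v
step 3: stack=$ <D> q  input=q q p q $  — match q
step 4: stack=$ <D>  input=q p q $  — expand <D> ::= <H> q <S>
step 5: stack=$ <S> q <H>  input=q p q $  — expand <H> ::= λ
step 6: stack=$ <S> q  input=q p q $  — match q
step 7: stack=$ <S>  input=p q $  — expand <S> ::= p q <H>
step 8: stack=$ <H> q p  input=p q $  — match p
step 9: stack=$ <H> q  input=q $  — match q
Stack after step 9: $ <H> (top = <H>).

<H>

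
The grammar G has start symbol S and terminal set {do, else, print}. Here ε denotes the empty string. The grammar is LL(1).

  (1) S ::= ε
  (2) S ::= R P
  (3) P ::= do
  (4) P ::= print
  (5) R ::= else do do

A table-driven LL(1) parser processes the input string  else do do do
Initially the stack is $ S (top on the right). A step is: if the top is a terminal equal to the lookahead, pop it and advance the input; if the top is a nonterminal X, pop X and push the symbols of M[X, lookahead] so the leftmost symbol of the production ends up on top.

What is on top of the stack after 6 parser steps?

do

     Stack           Input            Action
  1  $ S             else do do do $  expand S ::= R P
  2  $ P R           else do do do $  expand R ::= else do do
  3  $ P do do else  else do do do $  match else
  4  $ P do do       do do do $       match do
  5  $ P do          do do $          match do
  6  $ P             do $             expand P ::= do
Stack after step 6: $ do (top = do).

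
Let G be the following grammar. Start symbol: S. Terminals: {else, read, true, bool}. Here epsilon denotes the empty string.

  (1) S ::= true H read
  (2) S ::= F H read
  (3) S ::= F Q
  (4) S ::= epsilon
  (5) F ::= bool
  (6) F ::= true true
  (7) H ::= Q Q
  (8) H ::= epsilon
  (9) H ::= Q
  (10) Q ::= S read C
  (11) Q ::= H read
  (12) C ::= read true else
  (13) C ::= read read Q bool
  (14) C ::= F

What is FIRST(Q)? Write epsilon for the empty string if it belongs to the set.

FIRST(F): from F::=bool we get {bool}; from F::=true true we get {true}. So FIRST(F) = {bool, true}.
FIRST(S): from S::=true H read we get {true}; from S::=F H read we get {bool, true}; from S::=F Q we get {bool, true}; from S::=epsilon we get {epsilon}. So FIRST(S) = {epsilon, bool, true}.
FIRST(C): from C::=read true else we get {read}; from C::=read read Q bool we get {read}; from C::=F we get {bool, true}. So FIRST(C) = {bool, read, true}.
FIRST(H): from H::=Q Q we get {bool, read, true}; from H::=epsilon we get {epsilon}; from H::=Q we get {bool, read, true}. So FIRST(H) = {epsilon, bool, read, true}.
FIRST(Q): from Q::=S read C we get {bool, read, true}; from Q::=H read we get {bool, read, true}. So FIRST(Q) = {bool, read, true}.

{bool, read, true}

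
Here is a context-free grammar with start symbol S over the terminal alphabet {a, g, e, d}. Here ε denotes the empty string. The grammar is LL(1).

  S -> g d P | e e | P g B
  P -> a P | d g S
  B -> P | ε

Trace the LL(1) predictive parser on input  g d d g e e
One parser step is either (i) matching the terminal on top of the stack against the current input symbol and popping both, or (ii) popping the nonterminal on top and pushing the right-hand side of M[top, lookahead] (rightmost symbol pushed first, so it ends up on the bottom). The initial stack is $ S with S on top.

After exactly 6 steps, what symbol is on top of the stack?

     Stack    Input          Action
  1  $ S      g d d g e e $  expand S -> g d P
  2  $ P d g  g d d g e e $  match g
  3  $ P d    d d g e e $    match d
  4  $ P      d g e e $      expand P -> d g S
  5  $ S g d  d g e e $      match d
  6  $ S g    g e e $        match g
Stack after step 6: $ S (top = S).

S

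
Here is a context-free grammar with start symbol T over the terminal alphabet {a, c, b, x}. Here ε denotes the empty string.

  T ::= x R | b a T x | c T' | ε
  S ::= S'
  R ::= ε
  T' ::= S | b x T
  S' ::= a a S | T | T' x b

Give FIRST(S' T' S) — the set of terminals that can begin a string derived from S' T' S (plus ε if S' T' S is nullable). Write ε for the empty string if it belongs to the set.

FIRST(T) = {ε, b, c, x}
FIRST(R) = {ε}
FIRST(S) = {ε, a, b, c, x}  (via S')
FIRST(T') = {ε, a, b, c, x}  (via S)
FIRST(S') = {ε, a, b, c, x}  (via T, T' x b)
FIRST(S' T' S): take FIRST of each symbol in turn, carrying on past any symbol whose FIRST contains ε; result {ε, a, b, c, x}.

{ε, a, b, c, x}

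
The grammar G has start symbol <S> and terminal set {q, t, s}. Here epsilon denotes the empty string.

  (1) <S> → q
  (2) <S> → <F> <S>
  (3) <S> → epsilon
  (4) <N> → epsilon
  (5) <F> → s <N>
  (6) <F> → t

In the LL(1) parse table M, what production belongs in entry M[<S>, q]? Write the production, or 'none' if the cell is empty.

FIRST(<N>): from <N>→epsilon we get {epsilon}. So FIRST(<N>) = {epsilon}.
FIRST(<F>): from <F>→s <N> we get {s}; from <F>→t we get {t}. So FIRST(<F>) = {s, t}.
FIRST(<S>): from <S>→q we get {q}; from <S>→<F> <S> we get {s, t}; from <S>→epsilon we get {epsilon}. So FIRST(<S>) = {epsilon, q, s, t}.
FOLLOW(<S>) includes $ since <S> is the start symbol.
FOLLOW(<S>): in <S>→<F> <S>, the suffix after <S> is empty (adds nothing new). Thus FOLLOW(<S>) = {$}.
For <S> → q: FIRST(q) = {q}, so it goes in M[<S>, t] for t ∈ {q}.
For <S> → <F> <S>: FIRST(<F> <S>) = {s, t}, so it goes in M[<S>, t] for t ∈ {s, t}.
For <S> → epsilon: FIRST(epsilon) = {epsilon}, so it goes in M[<S>, t] for t ∈ {}; since epsilon ∈ FIRST, also for every t ∈ FOLLOW(<S>) = {$}.

<S> → q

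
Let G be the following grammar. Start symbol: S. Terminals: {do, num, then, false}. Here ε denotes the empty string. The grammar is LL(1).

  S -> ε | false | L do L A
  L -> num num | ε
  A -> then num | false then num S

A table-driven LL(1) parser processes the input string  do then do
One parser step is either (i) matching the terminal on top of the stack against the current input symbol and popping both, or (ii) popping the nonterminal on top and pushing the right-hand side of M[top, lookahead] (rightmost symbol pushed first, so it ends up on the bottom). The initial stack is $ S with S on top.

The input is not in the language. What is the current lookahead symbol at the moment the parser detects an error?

     Stack       Input         Action
  1  $ S         do then do $  expand S -> L do L A
  2  $ A L do L  do then do $  expand L -> ε
  3  $ A L do    do then do $  match do
  4  $ A L       then do $     expand L -> ε
  5  $ A         then do $     expand A -> then num
  6  $ num then  then do $     match then
  7  $ num       do $          error: top is terminal num but lookahead is do

do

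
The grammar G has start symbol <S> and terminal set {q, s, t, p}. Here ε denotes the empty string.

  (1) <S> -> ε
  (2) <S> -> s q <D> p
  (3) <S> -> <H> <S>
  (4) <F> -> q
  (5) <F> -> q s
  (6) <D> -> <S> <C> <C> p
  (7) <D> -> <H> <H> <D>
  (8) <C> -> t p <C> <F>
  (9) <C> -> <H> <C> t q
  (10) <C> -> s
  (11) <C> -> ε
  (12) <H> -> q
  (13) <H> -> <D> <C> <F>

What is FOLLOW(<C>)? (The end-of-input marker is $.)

{p, q, s, t}

FIRST(<F>): from <F>->q we get {q}; from <F>->q s we get {q}. So FIRST(<F>) = {q}.
FIRST(<S>): from <S>->ε we get {ε}; from <S>->s q <D> p we get {s}; from <S>-><H> <S> we get {p, q, s, t}. So FIRST(<S>) = {ε, p, q, s, t}.
FIRST(<D>): from <D>-><S> <C> <C> p we get {p, q, s, t}; from <D>-><H> <H> <D> we get {p, q, s, t}. So FIRST(<D>) = {p, q, s, t}.
FIRST(<H>): from <H>->q we get {q}; from <H>-><D> <C> <F> we get {p, q, s, t}. So FIRST(<H>) = {p, q, s, t}.
FIRST(<C>): from <C>->t p <C> <F> we get {t}; from <C>-><H> <C> t q we get {p, q, s, t}; from <C>->s we get {s}; from <C>->ε we get {ε}. So FIRST(<C>) = {ε, p, q, s, t}.
FOLLOW(<S>) includes $ since <S> is the start symbol.
FOLLOW(<S>): in <S>-><H> <S>, the suffix after <S> is empty (adds nothing new); in <D>-><S> <C> <C> p, <S> is followed by <C> <C> p with FIRST {p, q, s, t}. Thus FOLLOW(<S>) = {$, p, q, s, t}.
FOLLOW(<D>): in <S>->s q <D> p, <D> is followed by p with FIRST {p}; in <D>-><H> <H> <D>, the suffix after <D> is empty (adds nothing new); in <H>-><D> <C> <F>, <D> is followed by <C> <F> with FIRST {p, q, s, t}. Thus FOLLOW(<D>) = {p, q, s, t}.
FOLLOW(<C>): in <D>-><S> <C> <C> p (occurrence 1), <C> is followed by <C> p with FIRST {p, q, s, t}; in <D>-><S> <C> <C> p (occurrence 2), <C> is followed by p with FIRST {p}; in <C>->t p <C> <F>, <C> is followed by <F> with FIRST {q}; in <C>-><H> <C> t q, <C> is followed by t q with FIRST {t}; in <H>-><D> <C> <F>, <C> is followed by <F> with FIRST {q}. Thus FOLLOW(<C>) = {p, q, s, t}.
FOLLOW(<H>): in <S>-><H> <S>, <H> is followed by <S> with FIRST {ε, p, q, s, t}; in <S>-><H> <S>, the suffix after <H> is nullable, so FOLLOW(<H>) ⊇ FOLLOW(<S>) = {$, p, q, s, t}; in <D>-><H> <H> <D> (occurrence 1), <H> is followed by <H> <D> with FIRST {p, q, s, t}; in <D>-><H> <H> <D> (occurrence 2), <H> is followed by <D> with FIRST {p, q, s, t}; in <C>-><H> <C> t q, <H> is followed by <C> t q with FIRST {p, q, s, t}. Thus FOLLOW(<H>) = {$, p, q, s, t}.
FOLLOW(<F>): in <C>->t p <C> <F>, the suffix after <F> is empty, so FOLLOW(<F>) ⊇ FOLLOW(<C>) = {p, q, s, t}; in <H>-><D> <C> <F>, the suffix after <F> is empty, so FOLLOW(<F>) ⊇ FOLLOW(<H>) = {$, p, q, s, t}. Thus FOLLOW(<F>) = {$, p, q, s, t}.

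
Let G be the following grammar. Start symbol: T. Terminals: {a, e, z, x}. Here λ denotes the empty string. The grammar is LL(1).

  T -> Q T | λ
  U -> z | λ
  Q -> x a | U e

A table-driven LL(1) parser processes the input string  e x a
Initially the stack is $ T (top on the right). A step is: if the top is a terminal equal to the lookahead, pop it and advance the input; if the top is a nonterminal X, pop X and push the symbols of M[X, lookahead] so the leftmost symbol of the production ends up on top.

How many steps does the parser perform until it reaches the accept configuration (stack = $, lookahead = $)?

     Stack    Input    Action
  1  $ T      e x a $  expand T -> Q T
  2  $ T Q    e x a $  expand Q -> U e
  3  $ T e U  e x a $  expand U -> λ
  4  $ T e    e x a $  match e
  5  $ T      x a $    expand T -> Q T
  6  $ T Q    x a $    expand Q -> x a
  7  $ T a x  x a $    match x
  8  $ T a    a $      match a
  9  $ T      $        expand T -> λ
Accept reached after 9 steps.

9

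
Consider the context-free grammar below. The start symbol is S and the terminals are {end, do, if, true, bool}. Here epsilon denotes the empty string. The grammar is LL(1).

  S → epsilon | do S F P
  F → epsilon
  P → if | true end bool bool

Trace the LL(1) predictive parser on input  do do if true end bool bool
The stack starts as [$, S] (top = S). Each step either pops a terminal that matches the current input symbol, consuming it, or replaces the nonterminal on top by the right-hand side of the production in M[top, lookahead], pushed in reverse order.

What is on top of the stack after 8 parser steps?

     Stack           Input                          Action
  1  $ S             do do if true end bool bool $  expand S → do S F P
  2  $ P F S do      do do if true end bool bool $  match do
  3  $ P F S         do if true end bool bool $     expand S → do S F P
  4  $ P F P F S do  do if true end bool bool $     match do
  5  $ P F P F S     if true end bool bool $        expand S → epsilon
  6  $ P F P F       if true end bool bool $        expand F → epsilon
  7  $ P F P         if true end bool bool $        expand P → if
  8  $ P F if        if true end bool bool $        match if
Stack after step 8: $ P F (top = F).

F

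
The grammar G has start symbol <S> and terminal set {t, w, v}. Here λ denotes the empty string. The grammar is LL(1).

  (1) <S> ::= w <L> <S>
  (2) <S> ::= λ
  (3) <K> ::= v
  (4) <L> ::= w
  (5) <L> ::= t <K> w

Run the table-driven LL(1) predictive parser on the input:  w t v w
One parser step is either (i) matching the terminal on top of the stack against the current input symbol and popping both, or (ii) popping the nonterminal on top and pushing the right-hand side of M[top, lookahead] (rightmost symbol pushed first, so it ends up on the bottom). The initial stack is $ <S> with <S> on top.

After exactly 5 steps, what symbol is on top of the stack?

     Stack          Input      Action
  1  $ <S>          w t v w $  expand <S> ::= w <L> <S>
  2  $ <S> <L> w    w t v w $  match w
  3  $ <S> <L>      t v w $    expand <L> ::= t <K> w
  4  $ <S> w <K> t  t v w $    match t
  5  $ <S> w <K>    v w $      expand <K> ::= v
Stack after step 5: $ <S> w v (top = v).

v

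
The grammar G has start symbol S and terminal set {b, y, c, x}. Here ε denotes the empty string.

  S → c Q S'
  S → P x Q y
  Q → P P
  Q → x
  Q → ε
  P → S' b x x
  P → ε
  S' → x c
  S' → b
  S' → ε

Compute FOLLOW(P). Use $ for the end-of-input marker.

FIRST(S') = {ε, b, x}
FIRST(P) = {ε, b, x}  (via S' b x x)
FIRST(S) = {b, c, x}  (via P x Q y)
FIRST(Q) = {ε, b, x}  (via P P)
FOLLOW(S) includes $ since S is the start symbol.
FOLLOW(S): S appears on no right-hand side. Thus FOLLOW(S) = {$}.
FOLLOW(Q): in S→c Q S', Q is followed by S' with FIRST {ε, b, x}; in S→c Q S', the suffix after Q is nullable, so FOLLOW(Q) ⊇ FOLLOW(S) = {$}; in S→P x Q y, Q is followed by y with FIRST {y}. Thus FOLLOW(Q) = {$, b, x, y}.
FOLLOW(P): in S→P x Q y, P is followed by x Q y with FIRST {x}; in Q→P P (occurrence 1), P is followed by P with FIRST {ε, b, x}; in Q→P P (occurrence 1), the suffix after P is nullable, so FOLLOW(P) ⊇ FOLLOW(Q) = {$, b, x, y}; in Q→P P (occurrence 2), the suffix after P is empty, so FOLLOW(P) ⊇ FOLLOW(Q) = {$, b, x, y}. Thus FOLLOW(P) = {$, b, x, y}.
FOLLOW(S'): in S→c Q S', the suffix after S' is empty, so FOLLOW(S') ⊇ FOLLOW(S) = {$}; in P→S' b x x, S' is followed by b x x with FIRST {b}. Thus FOLLOW(S') = {$, b}.

{$, b, x, y}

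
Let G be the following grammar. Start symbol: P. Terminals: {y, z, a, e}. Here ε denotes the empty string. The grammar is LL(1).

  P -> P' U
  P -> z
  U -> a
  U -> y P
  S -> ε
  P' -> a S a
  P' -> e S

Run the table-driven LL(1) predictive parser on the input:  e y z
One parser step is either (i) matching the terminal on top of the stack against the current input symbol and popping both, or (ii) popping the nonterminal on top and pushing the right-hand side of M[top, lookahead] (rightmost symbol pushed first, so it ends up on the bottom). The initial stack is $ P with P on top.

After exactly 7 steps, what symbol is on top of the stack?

z

     Stack    Input    Action
  1  $ P      e y z $  expand P -> P' U
  2  $ U P'   e y z $  expand P' -> e S
  3  $ U S e  e y z $  match e
  4  $ U S    y z $    expand S -> ε
  5  $ U      y z $    expand U -> y P
  6  $ P y    y z $    match y
  7  $ P      z $      expand P -> z
Stack after step 7: $ z (top = z).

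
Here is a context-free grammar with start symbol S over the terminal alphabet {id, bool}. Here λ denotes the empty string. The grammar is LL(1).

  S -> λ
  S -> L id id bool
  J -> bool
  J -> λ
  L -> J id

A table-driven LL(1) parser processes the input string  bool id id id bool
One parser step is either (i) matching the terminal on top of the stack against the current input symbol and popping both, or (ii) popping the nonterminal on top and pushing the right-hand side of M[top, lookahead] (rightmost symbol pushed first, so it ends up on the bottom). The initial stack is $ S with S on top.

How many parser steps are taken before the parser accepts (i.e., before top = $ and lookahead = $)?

step 1: stack=$ S  input=bool id id id bool $  — expand S -> L id id bool
step 2: stack=$ bool id id L  input=bool id id id bool $  — expand L -> J id
step 3: stack=$ bool id id id J  input=bool id id id bool $  — expand J -> bool
step 4: stack=$ bool id id id bool  input=bool id id id bool $  — match bool
step 5: stack=$ bool id id id  input=id id id bool $  — match id
step 6: stack=$ bool id id  input=id id bool $  — match id
step 7: stack=$ bool id  input=id bool $  — match id
step 8: stack=$ bool  input=bool $  — match bool
Accept reached after 8 steps.

8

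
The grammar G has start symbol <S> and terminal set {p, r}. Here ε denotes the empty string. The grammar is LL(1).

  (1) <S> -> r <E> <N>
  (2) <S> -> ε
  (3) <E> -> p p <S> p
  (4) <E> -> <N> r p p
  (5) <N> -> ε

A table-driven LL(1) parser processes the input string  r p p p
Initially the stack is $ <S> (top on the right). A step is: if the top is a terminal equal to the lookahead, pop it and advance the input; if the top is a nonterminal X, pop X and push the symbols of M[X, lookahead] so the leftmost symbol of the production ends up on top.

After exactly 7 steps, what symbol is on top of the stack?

     Stack            Input      Action
  1  $ <S>            r p p p $  expand <S> -> r <E> <N>
  2  $ <N> <E> r      r p p p $  match r
  3  $ <N> <E>        p p p $    expand <E> -> p p <S> p
  4  $ <N> p <S> p p  p p p $    match p
  5  $ <N> p <S> p    p p $      match p
  6  $ <N> p <S>      p $        expand <S> -> ε
  7  $ <N> p          p $        match p
Stack after step 7: $ <N> (top = <N>).

<N>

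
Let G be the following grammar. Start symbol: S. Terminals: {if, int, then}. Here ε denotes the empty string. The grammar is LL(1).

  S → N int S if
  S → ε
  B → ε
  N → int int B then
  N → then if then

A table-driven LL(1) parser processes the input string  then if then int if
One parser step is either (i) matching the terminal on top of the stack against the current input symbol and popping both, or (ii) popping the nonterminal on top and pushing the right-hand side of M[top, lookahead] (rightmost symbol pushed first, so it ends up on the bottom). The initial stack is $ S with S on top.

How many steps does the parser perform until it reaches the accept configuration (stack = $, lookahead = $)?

8

     Stack                    Input                  Action
  1  $ S                      then if then int if $  expand S → N int S if
  2  $ if S int N             then if then int if $  expand N → then if then
  3  $ if S int then if then  then if then int if $  match then
  4  $ if S int then if       if then int if $       match if
  5  $ if S int then          then int if $          match then
  6  $ if S int               int if $               match int
  7  $ if S                   if $                   expand S → ε
  8  $ if                     if $                   match if
Accept reached after 8 steps.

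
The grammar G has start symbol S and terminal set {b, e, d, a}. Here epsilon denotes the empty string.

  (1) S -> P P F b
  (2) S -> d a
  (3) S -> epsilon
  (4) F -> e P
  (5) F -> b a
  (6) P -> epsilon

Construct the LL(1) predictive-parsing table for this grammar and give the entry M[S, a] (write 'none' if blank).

FIRST(F): from F->e P we get {e}; from F->b a we get {b}. So FIRST(F) = {b, e}.
FIRST(P): from P->epsilon we get {epsilon}. So FIRST(P) = {epsilon}.
FIRST(S): from S->P P F b we get {b, e}; from S->d a we get {d}; from S->epsilon we get {epsilon}. So FIRST(S) = {epsilon, b, d, e}.
FOLLOW(S) includes $ since S is the start symbol.
FOLLOW(S): S appears on no right-hand side. Thus FOLLOW(S) = {$}.
For S -> P P F b: FIRST(P P F b) = {b, e}, so it goes in M[S, t] for t ∈ {b, e}.
For S -> d a: FIRST(d a) = {d}, so it goes in M[S, t] for t ∈ {d}.
For S -> epsilon: FIRST(epsilon) = {epsilon}, so it goes in M[S, t] for t ∈ {}; since epsilon ∈ FIRST, also for every t ∈ FOLLOW(S) = {$}.
None of these place a production in M[S, a].

none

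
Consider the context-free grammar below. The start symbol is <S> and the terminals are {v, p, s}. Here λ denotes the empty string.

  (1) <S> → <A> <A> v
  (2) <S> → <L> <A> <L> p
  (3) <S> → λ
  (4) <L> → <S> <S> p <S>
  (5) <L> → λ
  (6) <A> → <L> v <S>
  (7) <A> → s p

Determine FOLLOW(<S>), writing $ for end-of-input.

{$, p, s, v}

FIRST(<S>): from <S>→<A> <A> v we get {p, s, v}; from <S>→<L> <A> <L> p we get {p, s, v}; from <S>→λ we get {λ}. So FIRST(<S>) = {λ, p, s, v}.
FIRST(<L>): from <L>→<S> <S> p <S> we get {p, s, v}; from <L>→λ we get {λ}. So FIRST(<L>) = {λ, p, s, v}.
FIRST(<A>): from <A>→<L> v <S> we get {p, s, v}; from <A>→s p we get {s}. So FIRST(<A>) = {p, s, v}.
FOLLOW(<S>) includes $ since <S> is the start symbol.
FOLLOW(<L>): in <S>→<L> <A> <L> p (occurrence 1), <L> is followed by <A> <L> p with FIRST {p, s, v}; in <S>→<L> <A> <L> p (occurrence 2), <L> is followed by p with FIRST {p}; in <A>→<L> v <S>, <L> is followed by v <S> with FIRST {v}. Thus FOLLOW(<L>) = {p, s, v}.
FOLLOW(<A>): in <S>→<A> <A> v (occurrence 1), <A> is followed by <A> v with FIRST {p, s, v}; in <S>→<A> <A> v (occurrence 2), <A> is followed by v with FIRST {v}; in <S>→<L> <A> <L> p, <A> is followed by <L> p with FIRST {p, s, v}. Thus FOLLOW(<A>) = {p, s, v}.
FOLLOW(<S>): in <L>→<S> <S> p <S> (occurrence 1), <S> is followed by <S> p <S> with FIRST {p, s, v}; in <L>→<S> <S> p <S> (occurrence 2), <S> is followed by p <S> with FIRST {p}; in <L>→<S> <S> p <S> (occurrence 3), the suffix after <S> is empty, so FOLLOW(<S>) ⊇ FOLLOW(<L>) = {p, s, v}; in <A>→<L> v <S>, the suffix after <S> is empty, so FOLLOW(<S>) ⊇ FOLLOW(<A>) = {p, s, v}. Thus FOLLOW(<S>) = {$, p, s, v}.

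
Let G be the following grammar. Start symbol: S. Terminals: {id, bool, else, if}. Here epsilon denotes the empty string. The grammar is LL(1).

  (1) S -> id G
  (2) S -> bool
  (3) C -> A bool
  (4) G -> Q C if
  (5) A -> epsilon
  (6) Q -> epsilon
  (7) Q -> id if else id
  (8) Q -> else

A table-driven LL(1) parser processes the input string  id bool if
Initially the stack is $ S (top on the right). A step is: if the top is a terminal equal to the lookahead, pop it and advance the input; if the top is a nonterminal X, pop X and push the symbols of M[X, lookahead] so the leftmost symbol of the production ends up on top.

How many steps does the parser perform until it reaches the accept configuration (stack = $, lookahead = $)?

8

     Stack        Input         Action
  1  $ S          id bool if $  expand S -> id G
  2  $ G id       id bool if $  match id
  3  $ G          bool if $     expand G -> Q C if
  4  $ if C Q     bool if $     expand Q -> epsilon
  5  $ if C       bool if $     expand C -> A bool
  6  $ if bool A  bool if $     expand A -> epsilon
  7  $ if bool    bool if $     match bool
  8  $ if         if $          match if
Accept reached after 8 steps.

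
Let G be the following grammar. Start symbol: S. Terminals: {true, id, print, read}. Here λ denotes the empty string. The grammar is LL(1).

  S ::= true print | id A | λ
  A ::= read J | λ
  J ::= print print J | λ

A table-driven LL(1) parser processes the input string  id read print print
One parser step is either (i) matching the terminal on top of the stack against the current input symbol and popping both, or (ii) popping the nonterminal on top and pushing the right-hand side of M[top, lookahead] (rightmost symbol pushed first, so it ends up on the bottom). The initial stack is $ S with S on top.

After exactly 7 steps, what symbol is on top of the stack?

J

step 1: stack=$ S  input=id read print print $  — expand S ::= id A
step 2: stack=$ A id  input=id read print print $  — match id
step 3: stack=$ A  input=read print print $  — expand A ::= read J
step 4: stack=$ J read  input=read print print $  — match read
step 5: stack=$ J  input=print print $  — expand J ::= print print J
step 6: stack=$ J print print  input=print print $  — match print
step 7: stack=$ J print  input=print $  — match print
Stack after step 7: $ J (top = J).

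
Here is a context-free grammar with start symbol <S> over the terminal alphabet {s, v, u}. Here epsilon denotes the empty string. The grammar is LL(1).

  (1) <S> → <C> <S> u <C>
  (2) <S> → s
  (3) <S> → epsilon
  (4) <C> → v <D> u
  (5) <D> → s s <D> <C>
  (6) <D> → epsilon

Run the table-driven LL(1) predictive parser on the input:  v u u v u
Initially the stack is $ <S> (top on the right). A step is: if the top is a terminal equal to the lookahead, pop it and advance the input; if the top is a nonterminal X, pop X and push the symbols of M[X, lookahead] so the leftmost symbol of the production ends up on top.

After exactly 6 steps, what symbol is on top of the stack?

u

step 1: stack=$ <S>  input=v u u v u $  — expand <S> → <C> <S> u <C>
step 2: stack=$ <C> u <S> <C>  input=v u u v u $  — expand <C> → v <D> u
step 3: stack=$ <C> u <S> u <D> v  input=v u u v u $  — match v
step 4: stack=$ <C> u <S> u <D>  input=u u v u $  — expand <D> → epsilon
step 5: stack=$ <C> u <S> u  input=u u v u $  — match u
step 6: stack=$ <C> u <S>  input=u v u $  — expand <S> → epsilon
Stack after step 6: $ <C> u (top = u).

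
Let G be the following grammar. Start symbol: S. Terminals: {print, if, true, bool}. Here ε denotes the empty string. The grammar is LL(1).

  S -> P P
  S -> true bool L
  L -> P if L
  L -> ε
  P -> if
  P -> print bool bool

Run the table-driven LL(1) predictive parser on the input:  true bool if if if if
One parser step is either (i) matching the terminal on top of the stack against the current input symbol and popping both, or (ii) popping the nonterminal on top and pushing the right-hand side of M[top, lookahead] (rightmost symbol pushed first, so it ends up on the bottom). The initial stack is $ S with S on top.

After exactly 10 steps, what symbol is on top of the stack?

if

      Stack          Input                    Action
   1  $ S            true bool if if if if $  expand S -> true bool L
   2  $ L bool true  true bool if if if if $  match true
   3  $ L bool       bool if if if if $       match bool
   4  $ L            if if if if $            expand L -> P if L
   5  $ L if P       if if if if $            expand P -> if
   6  $ L if if      if if if if $            match if
   7  $ L if         if if if $               match if
   8  $ L            if if $                  expand L -> P if L
   9  $ L if P       if if $                  expand P -> if
  10  $ L if if      if if $                  match if
Stack after step 10: $ L if (top = if).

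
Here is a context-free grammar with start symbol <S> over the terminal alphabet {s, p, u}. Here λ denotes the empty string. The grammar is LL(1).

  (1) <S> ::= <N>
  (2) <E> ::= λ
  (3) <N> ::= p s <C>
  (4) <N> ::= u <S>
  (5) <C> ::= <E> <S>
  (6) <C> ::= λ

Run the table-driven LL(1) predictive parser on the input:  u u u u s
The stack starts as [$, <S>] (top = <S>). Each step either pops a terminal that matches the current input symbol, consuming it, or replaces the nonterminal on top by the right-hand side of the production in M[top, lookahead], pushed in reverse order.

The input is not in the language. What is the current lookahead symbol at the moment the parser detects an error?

s

step 1: stack=$ <S>  input=u u u u s $  — expand <S> ::= <N>
step 2: stack=$ <N>  input=u u u u s $  — expand <N> ::= u <S>
step 3: stack=$ <S> u  input=u u u u s $  — match u
step 4: stack=$ <S>  input=u u u s $  — expand <S> ::= <N>
step 5: stack=$ <N>  input=u u u s $  — expand <N> ::= u <S>
step 6: stack=$ <S> u  input=u u u s $  — match u
step 7: stack=$ <S>  input=u u s $  — expand <S> ::= <N>
step 8: stack=$ <N>  input=u u s $  — expand <N> ::= u <S>
step 9: stack=$ <S> u  input=u u s $  — match u
step 10: stack=$ <S>  input=u s $  — expand <S> ::= <N>
step 11: stack=$ <N>  input=u s $  — expand <N> ::= u <S>
step 12: stack=$ <S> u  input=u s $  — match u
step 13: stack=$ <S>  input=s $  — error: M[<S>, s] is empty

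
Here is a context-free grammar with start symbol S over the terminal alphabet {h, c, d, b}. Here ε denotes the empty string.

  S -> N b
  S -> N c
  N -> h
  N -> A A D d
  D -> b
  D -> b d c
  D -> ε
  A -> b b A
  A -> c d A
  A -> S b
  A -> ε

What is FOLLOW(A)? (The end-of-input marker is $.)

FIRST(D) = {ε, b}
FIRST(S) = {b, c, d, h}  (via N b, N c)
FIRST(A) = {ε, b, c, d, h}  (via S b)
FIRST(N) = {b, c, d, h}  (via A A D d)
FOLLOW(S) includes $ since S is the start symbol.
FOLLOW(S): in A->S b, S is followed by b with FIRST {b}. Thus FOLLOW(S) = {$, b}.
FOLLOW(N): in S->N b, N is followed by b with FIRST {b}; in S->N c, N is followed by c with FIRST {c}. Thus FOLLOW(N) = {b, c}.
FOLLOW(D): in N->A A D d, D is followed by d with FIRST {d}. Thus FOLLOW(D) = {d}.
FOLLOW(A): in N->A A D d (occurrence 1), A is followed by A D d with FIRST {b, c, d, h}; in N->A A D d (occurrence 2), A is followed by D d with FIRST {b, d}; in A->b b A, the suffix after A is empty (adds nothing new); in A->c d A, the suffix after A is empty (adds nothing new). Thus FOLLOW(A) = {b, c, d, h}.

{b, c, d, h}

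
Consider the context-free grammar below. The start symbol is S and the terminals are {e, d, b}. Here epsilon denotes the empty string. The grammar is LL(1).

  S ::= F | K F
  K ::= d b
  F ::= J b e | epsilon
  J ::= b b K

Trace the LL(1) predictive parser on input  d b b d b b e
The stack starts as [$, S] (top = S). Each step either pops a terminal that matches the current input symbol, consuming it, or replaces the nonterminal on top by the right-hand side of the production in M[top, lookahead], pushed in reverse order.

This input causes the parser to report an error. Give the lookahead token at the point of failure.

d

step 1: stack=$ S  input=d b b d b b e $  — expand S ::= K F
step 2: stack=$ F K  input=d b b d b b e $  — expand K ::= d b
step 3: stack=$ F b d  input=d b b d b b e $  — match d
step 4: stack=$ F b  input=b b d b b e $  — match b
step 5: stack=$ F  input=b d b b e $  — expand F ::= J b e
step 6: stack=$ e b J  input=b d b b e $  — expand J ::= b b K
step 7: stack=$ e b K b b  input=b d b b e $  — match b
step 8: stack=$ e b K b  input=d b b e $  — error: top is terminal b but lookahead is d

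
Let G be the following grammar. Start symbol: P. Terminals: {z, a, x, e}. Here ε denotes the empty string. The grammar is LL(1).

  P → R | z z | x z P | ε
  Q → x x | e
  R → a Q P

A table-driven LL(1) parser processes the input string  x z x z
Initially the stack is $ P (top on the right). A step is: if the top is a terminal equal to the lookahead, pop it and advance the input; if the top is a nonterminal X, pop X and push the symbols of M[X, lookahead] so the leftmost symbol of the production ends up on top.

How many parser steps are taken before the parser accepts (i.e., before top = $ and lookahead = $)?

step 1: stack=$ P  input=x z x z $  — expand P → x z P
step 2: stack=$ P z x  input=x z x z $  — match x
step 3: stack=$ P z  input=z x z $  — match z
step 4: stack=$ P  input=x z $  — expand P → x z P
step 5: stack=$ P z x  input=x z $  — match x
step 6: stack=$ P z  input=z $  — match z
step 7: stack=$ P  input=$  — expand P → ε
Accept reached after 7 steps.

7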